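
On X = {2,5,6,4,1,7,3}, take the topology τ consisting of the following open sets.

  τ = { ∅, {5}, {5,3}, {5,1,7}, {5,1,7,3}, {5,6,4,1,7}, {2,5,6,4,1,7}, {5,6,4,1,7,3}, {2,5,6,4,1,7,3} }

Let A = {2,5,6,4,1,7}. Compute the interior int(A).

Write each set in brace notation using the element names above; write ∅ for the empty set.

U open, U⊆A: ∅, {5}, {5,1,7}, {5,6,4,1,7}, {2,5,6,4,1,7}. int(A) = ⋃ = {2,5,6,4,1,7}

{2,5,6,4,1,7}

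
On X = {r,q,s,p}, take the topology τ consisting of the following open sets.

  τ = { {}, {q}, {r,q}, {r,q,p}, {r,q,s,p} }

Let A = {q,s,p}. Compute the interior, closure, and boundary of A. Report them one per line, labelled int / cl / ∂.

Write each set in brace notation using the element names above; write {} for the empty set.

open subsets of A: {}, {q}; so int(A) = {q}
closure: X∖int(X∖A) = X∖{} = {r,q,s,p}
∂A = {r,q,s,p} minus {q} = {r,s,p}

int(A) = {q}
cl(A)  = {r,q,s,p}
∂A     = {r,s,p}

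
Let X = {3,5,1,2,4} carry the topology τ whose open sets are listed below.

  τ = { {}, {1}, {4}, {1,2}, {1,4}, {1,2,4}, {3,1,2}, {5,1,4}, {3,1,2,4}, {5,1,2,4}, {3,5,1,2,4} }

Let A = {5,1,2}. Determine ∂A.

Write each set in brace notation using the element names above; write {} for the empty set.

open subsets of A: {}, {1}, {1,2}; so int(A) = {1,2}
closure: X∖int(X∖A) = X∖{4} = {3,5,1,2}
∂A = {3,5,1,2} minus {1,2} = {3,5}

{3,5}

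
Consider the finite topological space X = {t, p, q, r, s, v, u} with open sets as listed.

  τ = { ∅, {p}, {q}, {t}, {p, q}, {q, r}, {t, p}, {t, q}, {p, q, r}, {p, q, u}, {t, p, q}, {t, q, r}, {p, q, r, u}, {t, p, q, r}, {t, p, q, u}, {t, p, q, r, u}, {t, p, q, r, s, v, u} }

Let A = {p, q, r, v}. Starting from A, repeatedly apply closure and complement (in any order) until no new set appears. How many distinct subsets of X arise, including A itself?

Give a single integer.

cl via duality: int({t, s, u}) = {t}, so X∖{t} = {p, q, r, s, v, u}
Write k for closure, c for complement:
  1. A     = {p, q, r, v}
  2. kA    = {p, q, r, s, v, u}
  3. cA    = {t, s, u}
  4. ckA   = {t}
  5. kcA   = {t, s, v, u}
  6. kckA  = {t, s, v}
  7. ckcA  = {p, q, r}
  8. ckckA = {p, q, r, u}
applying k or c yields no new set

8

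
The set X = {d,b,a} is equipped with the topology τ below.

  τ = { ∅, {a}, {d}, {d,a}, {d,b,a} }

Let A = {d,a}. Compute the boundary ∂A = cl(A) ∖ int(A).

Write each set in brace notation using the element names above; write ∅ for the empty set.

open subsets of A: ∅, {d}, {a}, {d,a}; so int(A) = {d,a}
closure: X∖int(X∖A) = X∖∅ = {d,b,a}
∂A = {d,b,a} minus {d,a} = {b}

{b}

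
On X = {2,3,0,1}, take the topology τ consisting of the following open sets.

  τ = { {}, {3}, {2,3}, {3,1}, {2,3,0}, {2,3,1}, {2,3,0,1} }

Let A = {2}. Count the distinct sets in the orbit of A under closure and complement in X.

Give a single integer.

6

cl via duality: int({3,0,1}) = {3,1}, so X∖{3,1} = {2,0}
Write k for closure, c for complement:
  1. A     = {2}
  2. kA    = {2,0}
  3. cA    = {3,0,1}
  4. ckA   = {3,1}
  5. kcA   = {2,3,0,1}
  6. ckcA  = {}
applying k or c yields no new set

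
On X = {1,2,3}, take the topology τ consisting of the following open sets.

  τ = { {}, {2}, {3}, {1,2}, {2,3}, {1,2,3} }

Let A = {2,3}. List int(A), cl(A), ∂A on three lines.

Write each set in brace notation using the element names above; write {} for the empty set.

interior: largest open inside A is {2,3} (from {}, {2}, {3}, {2,3})
cl via duality: int({1}) = {}, so X∖{} = {1,2,3}
cl∖int = {1}

int(A) = {2,3}
cl(A)  = {1,2,3}
∂A     = {1}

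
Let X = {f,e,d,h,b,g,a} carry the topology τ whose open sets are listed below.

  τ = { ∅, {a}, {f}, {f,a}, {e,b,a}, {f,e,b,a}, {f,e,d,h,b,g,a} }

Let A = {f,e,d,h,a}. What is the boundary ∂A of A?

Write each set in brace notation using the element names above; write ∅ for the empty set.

opens ⊆ A: ∅, {f}, {a}, {f,a}; union → int = {f,a}
complement {b,g}; its interior ∅; cl(A) = X∖∅ = {f,e,d,h,b,g,a}
boundary = {f,e,d,h,b,g,a} ∖ {f,a} = {e,d,h,b,g}

{e,d,h,b,g}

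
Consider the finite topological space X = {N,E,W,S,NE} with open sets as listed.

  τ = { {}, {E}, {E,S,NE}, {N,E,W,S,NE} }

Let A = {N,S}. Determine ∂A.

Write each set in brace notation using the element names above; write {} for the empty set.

opens ⊆ A: {}; union → int = {}
complement {E,W,NE}; its interior {E}; cl(A) = X∖{E} = {N,W,S,NE}
boundary = {N,W,S,NE} ∖ {} = {N,W,S,NE}

{N,W,S,NE}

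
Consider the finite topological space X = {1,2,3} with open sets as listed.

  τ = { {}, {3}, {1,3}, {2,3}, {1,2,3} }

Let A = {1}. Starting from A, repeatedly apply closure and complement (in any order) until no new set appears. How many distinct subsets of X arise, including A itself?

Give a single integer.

4

complement {2,3}; its interior {2,3}; cl(A) = X∖{2,3} = {1}
With k = closure, c = complement:
  1. A     = {1}
  2. cA    = {2,3}
  3. kcA   = {1,2,3}
  4. ckcA  = {}
k, c of each give nothing new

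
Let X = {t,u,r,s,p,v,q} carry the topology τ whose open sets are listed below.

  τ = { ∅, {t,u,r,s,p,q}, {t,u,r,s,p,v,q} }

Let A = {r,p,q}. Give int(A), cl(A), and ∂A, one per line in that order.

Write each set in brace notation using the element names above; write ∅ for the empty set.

open subsets of A: ∅; so int(A) = ∅
closure: X∖int(X∖A) = X∖∅ = {t,u,r,s,p,v,q}
∂A = {t,u,r,s,p,v,q} minus ∅ = {t,u,r,s,p,v,q}

int(A) = ∅
cl(A)  = {t,u,r,s,p,v,q}
∂A     = {t,u,r,s,p,v,q}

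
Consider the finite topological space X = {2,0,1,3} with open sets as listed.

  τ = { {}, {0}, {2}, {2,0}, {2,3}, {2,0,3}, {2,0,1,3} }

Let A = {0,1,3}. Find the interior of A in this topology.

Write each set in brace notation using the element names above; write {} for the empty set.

open subsets of A: {}, {0}; so int(A) = {0}

{0}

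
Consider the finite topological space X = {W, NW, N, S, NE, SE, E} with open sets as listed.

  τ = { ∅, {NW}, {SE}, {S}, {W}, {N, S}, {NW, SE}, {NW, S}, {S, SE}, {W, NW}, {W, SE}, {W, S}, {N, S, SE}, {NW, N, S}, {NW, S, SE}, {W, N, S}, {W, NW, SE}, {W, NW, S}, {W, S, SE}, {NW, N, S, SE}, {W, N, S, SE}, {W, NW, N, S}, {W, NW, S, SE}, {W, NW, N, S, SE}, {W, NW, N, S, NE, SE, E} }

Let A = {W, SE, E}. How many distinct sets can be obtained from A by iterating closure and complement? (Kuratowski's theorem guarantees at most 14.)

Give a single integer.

cl via duality: int({NW, N, S, NE}) = {NW, N, S}, so X∖{NW, N, S} = {W, NE, SE, E}
Write k for closure, c for complement:
  1. A     = {W, SE, E}
  2. kA    = {W, NE, SE, E}
  3. cA    = {NW, N, S, NE}
  4. ckA   = {NW, N, S}
  5. kcA   = {NW, N, S, NE, E}
  6. ckcA  = {W, SE}
applying k or c yields no new set

6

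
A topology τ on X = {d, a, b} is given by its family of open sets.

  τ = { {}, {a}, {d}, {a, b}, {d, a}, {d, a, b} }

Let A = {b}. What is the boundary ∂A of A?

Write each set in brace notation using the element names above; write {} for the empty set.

opens ⊆ A: {}; union → int = {}
complement {d, a}; its interior {d, a}; cl(A) = X∖{d, a} = {b}
boundary = {b} ∖ {} = {b}

{b}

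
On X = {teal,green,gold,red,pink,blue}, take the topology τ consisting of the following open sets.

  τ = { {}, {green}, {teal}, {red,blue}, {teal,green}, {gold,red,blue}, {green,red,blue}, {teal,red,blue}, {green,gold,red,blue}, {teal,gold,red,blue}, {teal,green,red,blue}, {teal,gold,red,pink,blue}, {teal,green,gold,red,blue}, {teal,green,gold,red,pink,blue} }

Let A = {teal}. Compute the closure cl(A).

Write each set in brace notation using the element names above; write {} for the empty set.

{teal,pink}

X∖A={green,gold,red,pink,blue}, int(X∖A)={green,gold,red,blue}, hence cl(A)={teal,pink}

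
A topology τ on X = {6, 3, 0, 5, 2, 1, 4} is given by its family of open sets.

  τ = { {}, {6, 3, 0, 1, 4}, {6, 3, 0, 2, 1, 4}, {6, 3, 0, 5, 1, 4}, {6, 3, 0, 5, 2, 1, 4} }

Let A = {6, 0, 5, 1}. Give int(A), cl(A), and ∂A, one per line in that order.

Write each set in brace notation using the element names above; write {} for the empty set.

int(A) = {}
cl(A)  = {6, 3, 0, 5, 2, 1, 4}
∂A     = {6, 3, 0, 5, 2, 1, 4}

U open, U⊆A: {}. int(A) = ⋃ = {}
X∖A={3, 2, 4}, int(X∖A)={}, hence cl(A)={6, 3, 0, 5, 2, 1, 4}
∂A: remove int from cl → {6, 3, 0, 5, 2, 1, 4}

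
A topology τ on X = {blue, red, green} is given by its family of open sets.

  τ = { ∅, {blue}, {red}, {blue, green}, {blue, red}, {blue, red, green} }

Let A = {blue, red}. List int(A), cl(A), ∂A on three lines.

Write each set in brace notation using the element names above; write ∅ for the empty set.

int(A) = {blue, red}
cl(A)  = {blue, red, green}
∂A     = {green}

open subsets of A: ∅, {red}, {blue}, {blue, red}; so int(A) = {blue, red}
closure: X∖int(X∖A) = X∖∅ = {blue, red, green}
∂A = {blue, red, green} minus {blue, red} = {green}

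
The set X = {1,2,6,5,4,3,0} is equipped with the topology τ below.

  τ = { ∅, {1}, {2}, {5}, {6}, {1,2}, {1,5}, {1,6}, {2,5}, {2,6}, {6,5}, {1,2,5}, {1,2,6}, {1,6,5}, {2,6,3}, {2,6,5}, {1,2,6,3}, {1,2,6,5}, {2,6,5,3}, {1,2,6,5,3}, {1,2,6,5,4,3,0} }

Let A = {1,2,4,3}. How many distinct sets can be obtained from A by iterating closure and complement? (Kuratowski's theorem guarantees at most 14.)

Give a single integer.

X∖A={6,5,0}, int(X∖A)={6,5}, hence cl(A)={1,2,4,3,0}
Orbit (k=closure, c=complement):
  1. A     = {1,2,4,3}
  2. kA    = {1,2,4,3,0}
  3. cA    = {6,5,0}
  4. ckA   = {6,5}
  5. kcA   = {6,5,4,3,0}
  6. ckcA  = {1,2}
(closed under both — stop)

6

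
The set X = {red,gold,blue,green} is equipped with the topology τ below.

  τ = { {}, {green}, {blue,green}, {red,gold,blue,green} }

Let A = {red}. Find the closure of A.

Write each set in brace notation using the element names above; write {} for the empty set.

closure: X∖int(X∖A) = X∖{blue,green} = {red,gold}

{red,gold}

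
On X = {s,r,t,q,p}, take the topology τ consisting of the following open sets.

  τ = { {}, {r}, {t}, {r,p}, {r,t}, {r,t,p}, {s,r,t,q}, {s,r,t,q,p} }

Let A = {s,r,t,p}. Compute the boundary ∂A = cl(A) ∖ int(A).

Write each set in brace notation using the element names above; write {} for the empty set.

{s,q}

U open, U⊆A: {}, {t}, {r}, {r,p}, {r,t}, {r,t,p}. int(A) = ⋃ = {r,t,p}
X∖A={q}, int(X∖A)={}, hence cl(A)={s,r,t,q,p}
∂A: remove int from cl → {s,q}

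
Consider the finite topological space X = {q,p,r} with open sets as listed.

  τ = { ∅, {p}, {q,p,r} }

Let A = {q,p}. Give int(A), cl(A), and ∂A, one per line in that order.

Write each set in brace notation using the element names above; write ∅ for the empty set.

int(A) = {p}
cl(A)  = {q,p,r}
∂A     = {q,r}

interior: largest open inside A is {p} (from ∅, {p})
cl via duality: int({r}) = ∅, so X∖∅ = {q,p,r}
cl∖int = {q,r}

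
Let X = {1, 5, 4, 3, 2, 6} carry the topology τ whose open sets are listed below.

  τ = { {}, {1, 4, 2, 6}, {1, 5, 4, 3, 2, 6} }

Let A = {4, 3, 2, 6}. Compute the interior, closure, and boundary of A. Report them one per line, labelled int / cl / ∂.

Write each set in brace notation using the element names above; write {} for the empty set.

U open, U⊆A: {}. int(A) = ⋃ = {}
X∖A={1, 5}, int(X∖A)={}, hence cl(A)={1, 5, 4, 3, 2, 6}
∂A: remove int from cl → {1, 5, 4, 3, 2, 6}

int(A) = {}
cl(A)  = {1, 5, 4, 3, 2, 6}
∂A     = {1, 5, 4, 3, 2, 6}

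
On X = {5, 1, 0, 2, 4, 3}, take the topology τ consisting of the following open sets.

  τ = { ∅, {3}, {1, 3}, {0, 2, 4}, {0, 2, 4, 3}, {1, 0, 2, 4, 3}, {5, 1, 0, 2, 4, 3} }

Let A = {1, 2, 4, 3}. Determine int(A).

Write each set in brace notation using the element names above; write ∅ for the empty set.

{1, 3}

open subsets of A: ∅, {3}, {1, 3}; so int(A) = {1, 3}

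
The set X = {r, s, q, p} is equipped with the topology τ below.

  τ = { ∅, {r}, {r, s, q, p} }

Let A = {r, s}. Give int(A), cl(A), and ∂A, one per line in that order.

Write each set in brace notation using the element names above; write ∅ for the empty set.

int(A) = {r}
cl(A)  = {r, s, q, p}
∂A     = {s, q, p}

open subsets of A: ∅, {r}; so int(A) = {r}
closure: X∖int(X∖A) = X∖∅ = {r, s, q, p}
∂A = {r, s, q, p} minus {r} = {s, q, p}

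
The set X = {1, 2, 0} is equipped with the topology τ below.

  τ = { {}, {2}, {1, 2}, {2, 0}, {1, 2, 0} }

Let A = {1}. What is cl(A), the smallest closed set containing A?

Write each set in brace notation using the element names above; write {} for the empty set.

{1}

closure: X∖int(X∖A) = X∖{2, 0} = {1}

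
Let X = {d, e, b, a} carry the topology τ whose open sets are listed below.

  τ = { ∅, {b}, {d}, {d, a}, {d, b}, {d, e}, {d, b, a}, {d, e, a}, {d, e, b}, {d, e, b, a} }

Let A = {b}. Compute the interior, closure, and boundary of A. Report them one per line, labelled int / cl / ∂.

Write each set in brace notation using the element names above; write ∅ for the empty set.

interior: largest open inside A is {b} (from ∅, {b})
cl via duality: int({d, e, a}) = {d, e, a}, so X∖{d, e, a} = {b}
cl∖int = ∅

int(A) = {b}
cl(A)  = {b}
∂A     = ∅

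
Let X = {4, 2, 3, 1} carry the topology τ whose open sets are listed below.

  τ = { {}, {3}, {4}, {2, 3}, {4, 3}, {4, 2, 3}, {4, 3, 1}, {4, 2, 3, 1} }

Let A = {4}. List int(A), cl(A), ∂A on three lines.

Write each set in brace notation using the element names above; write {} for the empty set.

int(A) = {4}
cl(A)  = {4, 1}
∂A     = {1}

U open, U⊆A: {}, {4}. int(A) = ⋃ = {4}
X∖A={2, 3, 1}, int(X∖A)={2, 3}, hence cl(A)={4, 1}
∂A: remove int from cl → {1}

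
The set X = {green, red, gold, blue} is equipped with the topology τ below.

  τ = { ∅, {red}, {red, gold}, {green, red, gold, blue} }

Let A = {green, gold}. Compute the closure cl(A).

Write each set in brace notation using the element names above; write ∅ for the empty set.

complement {red, blue}; its interior {red}; cl(A) = X∖{red} = {green, gold, blue}

{green, gold, blue}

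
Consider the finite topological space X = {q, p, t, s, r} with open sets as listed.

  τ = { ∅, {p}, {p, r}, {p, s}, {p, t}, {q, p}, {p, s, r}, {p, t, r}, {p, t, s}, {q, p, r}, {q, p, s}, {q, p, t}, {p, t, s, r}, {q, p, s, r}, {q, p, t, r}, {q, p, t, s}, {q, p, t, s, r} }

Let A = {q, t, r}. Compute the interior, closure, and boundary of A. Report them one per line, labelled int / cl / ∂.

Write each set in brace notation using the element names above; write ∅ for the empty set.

opens ⊆ A: ∅; union → int = ∅
complement {p, s}; its interior {p, s}; cl(A) = X∖{p, s} = {q, t, r}
boundary = {q, t, r} ∖ ∅ = {q, t, r}

int(A) = ∅
cl(A)  = {q, t, r}
∂A     = {q, t, r}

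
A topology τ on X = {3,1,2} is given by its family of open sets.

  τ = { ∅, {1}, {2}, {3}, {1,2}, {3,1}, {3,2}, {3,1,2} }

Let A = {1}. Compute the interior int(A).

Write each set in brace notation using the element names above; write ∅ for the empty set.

{1}

U open, U⊆A: ∅, {1}. int(A) = ⋃ = {1}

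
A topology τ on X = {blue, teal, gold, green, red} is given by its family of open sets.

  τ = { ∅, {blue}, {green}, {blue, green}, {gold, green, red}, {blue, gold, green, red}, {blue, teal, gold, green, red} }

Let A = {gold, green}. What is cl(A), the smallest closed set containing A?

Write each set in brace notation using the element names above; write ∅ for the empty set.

{teal, gold, green, red}

closure: X∖int(X∖A) = X∖{blue} = {teal, gold, green, red}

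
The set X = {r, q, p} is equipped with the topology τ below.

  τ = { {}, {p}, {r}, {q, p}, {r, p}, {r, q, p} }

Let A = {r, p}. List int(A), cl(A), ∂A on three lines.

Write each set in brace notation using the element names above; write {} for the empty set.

interior: largest open inside A is {r, p} (from {}, {r}, {p}, {r, p})
cl via duality: int({q}) = {}, so X∖{} = {r, q, p}
cl∖int = {q}

int(A) = {r, p}
cl(A)  = {r, q, p}
∂A     = {q}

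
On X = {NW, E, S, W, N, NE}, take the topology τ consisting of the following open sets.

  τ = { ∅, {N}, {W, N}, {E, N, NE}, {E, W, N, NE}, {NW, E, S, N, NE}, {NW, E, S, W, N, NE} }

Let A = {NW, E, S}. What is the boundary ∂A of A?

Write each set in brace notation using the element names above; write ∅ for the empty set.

{NW, E, S, NE}

U open, U⊆A: ∅. int(A) = ⋃ = ∅
X∖A={W, N, NE}, int(X∖A)={W, N}, hence cl(A)={NW, E, S, NE}
∂A: remove int from cl → {NW, E, S, NE}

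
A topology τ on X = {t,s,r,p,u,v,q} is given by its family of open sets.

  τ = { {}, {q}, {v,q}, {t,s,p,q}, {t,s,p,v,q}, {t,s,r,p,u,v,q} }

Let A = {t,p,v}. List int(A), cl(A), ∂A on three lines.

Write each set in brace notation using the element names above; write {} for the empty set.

U open, U⊆A: {}. int(A) = ⋃ = {}
X∖A={s,r,u,q}, int(X∖A)={q}, hence cl(A)={t,s,r,p,u,v}
∂A: remove int from cl → {t,s,r,p,u,v}

int(A) = {}
cl(A)  = {t,s,r,p,u,v}
∂A     = {t,s,r,p,u,v}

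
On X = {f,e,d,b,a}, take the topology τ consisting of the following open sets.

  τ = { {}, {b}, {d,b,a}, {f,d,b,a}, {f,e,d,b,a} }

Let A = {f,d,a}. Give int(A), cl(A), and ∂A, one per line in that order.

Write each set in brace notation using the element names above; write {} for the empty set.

U open, U⊆A: {}. int(A) = ⋃ = {}
X∖A={e,b}, int(X∖A)={b}, hence cl(A)={f,e,d,a}
∂A: remove int from cl → {f,e,d,a}

int(A) = {}
cl(A)  = {f,e,d,a}
∂A     = {f,e,d,a}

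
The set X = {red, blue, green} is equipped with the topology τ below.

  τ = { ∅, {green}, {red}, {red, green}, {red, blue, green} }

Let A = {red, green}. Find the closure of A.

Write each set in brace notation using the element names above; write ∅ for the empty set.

closure: X∖int(X∖A) = X∖∅ = {red, blue, green}

{red, blue, green}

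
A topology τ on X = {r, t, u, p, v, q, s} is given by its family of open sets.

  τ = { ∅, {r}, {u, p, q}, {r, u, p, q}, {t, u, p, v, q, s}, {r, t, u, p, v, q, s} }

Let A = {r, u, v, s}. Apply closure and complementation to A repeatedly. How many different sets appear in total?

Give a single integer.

closure: X∖int(X∖A) = X∖∅ = {r, t, u, p, v, q, s}
Let k=closure and c=complement:
  1. A     = {r, u, v, s}
  2. kA    = {r, t, u, p, v, q, s}
  3. cA    = {t, p, q}
  4. ckA   = ∅
  5. kcA   = {t, u, p, v, q, s}
  6. ckcA  = {r}
— saturated at 6

6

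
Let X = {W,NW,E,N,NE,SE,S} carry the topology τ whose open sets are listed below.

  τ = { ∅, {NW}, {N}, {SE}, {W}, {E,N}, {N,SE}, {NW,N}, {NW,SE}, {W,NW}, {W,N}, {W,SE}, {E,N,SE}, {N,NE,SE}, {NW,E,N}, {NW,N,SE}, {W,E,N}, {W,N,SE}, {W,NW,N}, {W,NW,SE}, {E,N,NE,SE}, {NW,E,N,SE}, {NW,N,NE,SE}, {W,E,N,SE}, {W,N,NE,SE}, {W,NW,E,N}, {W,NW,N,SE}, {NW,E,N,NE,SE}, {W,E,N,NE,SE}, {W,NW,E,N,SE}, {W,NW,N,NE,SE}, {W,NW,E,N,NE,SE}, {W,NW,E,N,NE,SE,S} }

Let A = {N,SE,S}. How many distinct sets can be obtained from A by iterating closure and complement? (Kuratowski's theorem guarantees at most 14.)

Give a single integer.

8

closure: X∖int(X∖A) = X∖{W,NW} = {E,N,NE,SE,S}
Let k=closure and c=complement:
  1. A     = {N,SE,S}
  2. kA    = {E,N,NE,SE,S}
  3. cA    = {W,NW,E,NE}
  4. ckA   = {W,NW}
  5. kcA   = {W,NW,E,NE,S}
  6. kckA  = {W,NW,S}
  7. ckcA  = {N,SE}
  8. ckckA = {E,N,NE,SE}
— saturated at 8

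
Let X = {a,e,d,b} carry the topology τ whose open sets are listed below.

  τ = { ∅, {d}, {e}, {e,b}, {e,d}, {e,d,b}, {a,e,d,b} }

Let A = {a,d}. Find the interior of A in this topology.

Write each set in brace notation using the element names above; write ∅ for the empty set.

opens ⊆ A: ∅, {d}; union → int = {d}

{d}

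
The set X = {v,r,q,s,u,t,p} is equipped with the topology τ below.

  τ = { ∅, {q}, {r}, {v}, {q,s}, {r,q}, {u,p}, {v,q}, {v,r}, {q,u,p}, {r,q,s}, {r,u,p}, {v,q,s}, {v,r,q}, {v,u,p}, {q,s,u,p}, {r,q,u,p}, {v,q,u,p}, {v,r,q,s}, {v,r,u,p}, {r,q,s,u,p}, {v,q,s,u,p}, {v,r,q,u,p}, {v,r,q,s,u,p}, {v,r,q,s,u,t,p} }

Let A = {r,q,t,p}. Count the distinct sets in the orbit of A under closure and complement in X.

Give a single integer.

cl via duality: int({v,s,u}) = {v}, so X∖{v} = {r,q,s,u,t,p}
Write k for closure, c for complement:
  1. A     = {r,q,t,p}
  2. kA    = {r,q,s,u,t,p}
  3. cA    = {v,s,u}
  4. ckA   = {v}
  5. kcA   = {v,s,u,t,p}
  6. kckA  = {v,t}
  7. ckcA  = {r,q}
  8. ckckA = {r,q,s,u,p}
  9. kckcA = {r,q,s,t}
  10. ckckcA = {v,u,p}
  11. kckckcA = {v,u,t,p}
  12. ckckckcA = {r,q,s}
applying k or c yields no new set

12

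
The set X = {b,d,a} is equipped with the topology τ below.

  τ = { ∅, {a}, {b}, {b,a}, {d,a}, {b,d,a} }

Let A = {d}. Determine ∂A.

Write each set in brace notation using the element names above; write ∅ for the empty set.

U open, U⊆A: ∅. int(A) = ⋃ = ∅
X∖A={b,a}, int(X∖A)={b,a}, hence cl(A)={d}
∂A: remove int from cl → {d}

{d}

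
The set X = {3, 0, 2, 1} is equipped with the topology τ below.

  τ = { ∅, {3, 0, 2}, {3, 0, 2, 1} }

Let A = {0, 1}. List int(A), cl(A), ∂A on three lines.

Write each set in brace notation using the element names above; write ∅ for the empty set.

U open, U⊆A: ∅. int(A) = ⋃ = ∅
X∖A={3, 2}, int(X∖A)=∅, hence cl(A)={3, 0, 2, 1}
∂A: remove int from cl → {3, 0, 2, 1}

int(A) = ∅
cl(A)  = {3, 0, 2, 1}
∂A     = {3, 0, 2, 1}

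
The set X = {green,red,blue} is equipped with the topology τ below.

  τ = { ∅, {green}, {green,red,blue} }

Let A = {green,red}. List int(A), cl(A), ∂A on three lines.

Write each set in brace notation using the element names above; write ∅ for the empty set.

int(A) = {green}
cl(A)  = {green,red,blue}
∂A     = {red,blue}

U open, U⊆A: ∅, {green}. int(A) = ⋃ = {green}
X∖A={blue}, int(X∖A)=∅, hence cl(A)={green,red,blue}
∂A: remove int from cl → {red,blue}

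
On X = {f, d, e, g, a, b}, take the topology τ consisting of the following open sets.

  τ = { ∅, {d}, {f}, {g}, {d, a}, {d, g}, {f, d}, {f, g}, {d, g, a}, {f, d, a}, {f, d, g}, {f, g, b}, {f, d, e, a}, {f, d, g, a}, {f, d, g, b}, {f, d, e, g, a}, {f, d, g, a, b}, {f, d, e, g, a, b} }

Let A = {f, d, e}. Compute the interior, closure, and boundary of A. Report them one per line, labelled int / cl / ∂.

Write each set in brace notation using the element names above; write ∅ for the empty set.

open subsets of A: ∅, {f}, {d}, {f, d}; so int(A) = {f, d}
closure: X∖int(X∖A) = X∖{g} = {f, d, e, a, b}
∂A = {f, d, e, a, b} minus {f, d} = {e, a, b}

int(A) = {f, d}
cl(A)  = {f, d, e, a, b}
∂A     = {e, a, b}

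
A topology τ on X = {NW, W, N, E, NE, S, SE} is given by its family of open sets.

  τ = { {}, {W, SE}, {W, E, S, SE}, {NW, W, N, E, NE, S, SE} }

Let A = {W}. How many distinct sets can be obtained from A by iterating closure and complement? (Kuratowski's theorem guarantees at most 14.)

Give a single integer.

4

cl via duality: int({NW, N, E, NE, S, SE}) = {}, so X∖{} = {NW, W, N, E, NE, S, SE}
Write k for closure, c for complement:
  1. A     = {W}
  2. kA    = {NW, W, N, E, NE, S, SE}
  3. cA    = {NW, N, E, NE, S, SE}
  4. ckA   = {}
applying k or c yields no new set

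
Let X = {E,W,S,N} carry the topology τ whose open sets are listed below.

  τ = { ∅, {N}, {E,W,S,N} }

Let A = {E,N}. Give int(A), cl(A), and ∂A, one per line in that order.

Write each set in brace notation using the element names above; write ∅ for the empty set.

U open, U⊆A: ∅, {N}. int(A) = ⋃ = {N}
X∖A={W,S}, int(X∖A)=∅, hence cl(A)={E,W,S,N}
∂A: remove int from cl → {E,W,S}

int(A) = {N}
cl(A)  = {E,W,S,N}
∂A     = {E,W,S}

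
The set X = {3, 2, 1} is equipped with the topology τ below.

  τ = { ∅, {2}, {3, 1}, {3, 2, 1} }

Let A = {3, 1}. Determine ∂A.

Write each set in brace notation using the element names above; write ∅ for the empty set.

∅

interior: largest open inside A is {3, 1} (from ∅, {3, 1})
cl via duality: int({2}) = {2}, so X∖{2} = {3, 1}
cl∖int = ∅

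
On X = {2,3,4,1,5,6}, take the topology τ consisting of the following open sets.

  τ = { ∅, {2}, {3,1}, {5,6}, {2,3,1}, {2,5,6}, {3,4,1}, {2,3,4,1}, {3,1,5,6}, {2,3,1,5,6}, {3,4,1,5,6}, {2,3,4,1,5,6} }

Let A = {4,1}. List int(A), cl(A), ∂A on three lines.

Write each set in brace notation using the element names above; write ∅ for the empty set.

interior: largest open inside A is ∅ (from ∅)
cl via duality: int({2,3,5,6}) = {2,5,6}, so X∖{2,5,6} = {3,4,1}
cl∖int = {3,4,1}

int(A) = ∅
cl(A)  = {3,4,1}
∂A     = {3,4,1}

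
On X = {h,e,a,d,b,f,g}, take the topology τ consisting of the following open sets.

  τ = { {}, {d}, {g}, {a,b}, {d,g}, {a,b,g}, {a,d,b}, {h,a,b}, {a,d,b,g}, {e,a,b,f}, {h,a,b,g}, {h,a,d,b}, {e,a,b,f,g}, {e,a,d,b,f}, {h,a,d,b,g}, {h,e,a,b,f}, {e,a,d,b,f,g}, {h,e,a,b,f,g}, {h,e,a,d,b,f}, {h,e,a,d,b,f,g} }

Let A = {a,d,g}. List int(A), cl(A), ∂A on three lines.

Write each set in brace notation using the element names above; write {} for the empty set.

U open, U⊆A: {}, {g}, {d}, {d,g}. int(A) = ⋃ = {d,g}
X∖A={h,e,b,f}, int(X∖A)={}, hence cl(A)={h,e,a,d,b,f,g}
∂A: remove int from cl → {h,e,a,b,f}

int(A) = {d,g}
cl(A)  = {h,e,a,d,b,f,g}
∂A     = {h,e,a,b,f}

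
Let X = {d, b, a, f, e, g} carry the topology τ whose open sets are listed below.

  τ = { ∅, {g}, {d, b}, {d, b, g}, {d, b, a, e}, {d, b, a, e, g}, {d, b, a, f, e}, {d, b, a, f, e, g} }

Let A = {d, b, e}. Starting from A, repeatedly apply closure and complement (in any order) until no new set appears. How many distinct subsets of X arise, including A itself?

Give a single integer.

6

X∖A={a, f, g}, int(X∖A)={g}, hence cl(A)={d, b, a, f, e}
Orbit (k=closure, c=complement):
  1. A     = {d, b, e}
  2. kA    = {d, b, a, f, e}
  3. cA    = {a, f, g}
  4. ckA   = {g}
  5. kcA   = {a, f, e, g}
  6. ckcA  = {d, b}
(closed under both — stop)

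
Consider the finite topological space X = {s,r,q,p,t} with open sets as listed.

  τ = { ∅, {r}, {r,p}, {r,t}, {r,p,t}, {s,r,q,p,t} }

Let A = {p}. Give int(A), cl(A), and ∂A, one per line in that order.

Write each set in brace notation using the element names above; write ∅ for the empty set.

int(A) = ∅
cl(A)  = {s,q,p}
∂A     = {s,q,p}

open subsets of A: ∅; so int(A) = ∅
closure: X∖int(X∖A) = X∖{r,t} = {s,q,p}
∂A = {s,q,p} minus ∅ = {s,q,p}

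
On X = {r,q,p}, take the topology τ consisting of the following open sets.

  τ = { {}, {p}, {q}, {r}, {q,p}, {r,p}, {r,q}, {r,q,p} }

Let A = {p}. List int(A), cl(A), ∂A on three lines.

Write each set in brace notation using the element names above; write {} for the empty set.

int(A) = {p}
cl(A)  = {p}
∂A     = {}

opens ⊆ A: {}, {p}; union → int = {p}
complement {r,q}; its interior {r,q}; cl(A) = X∖{r,q} = {p}
boundary = {p} ∖ {p} = {}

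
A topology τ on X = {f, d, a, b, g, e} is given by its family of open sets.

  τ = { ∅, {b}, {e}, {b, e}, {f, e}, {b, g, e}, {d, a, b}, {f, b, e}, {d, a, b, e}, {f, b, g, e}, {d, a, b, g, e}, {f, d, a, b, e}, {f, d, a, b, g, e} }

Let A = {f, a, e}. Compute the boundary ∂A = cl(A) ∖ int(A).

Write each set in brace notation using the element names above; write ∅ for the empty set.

interior: largest open inside A is {f, e} (from ∅, {e}, {f, e})
cl via duality: int({d, b, g}) = {b}, so X∖{b} = {f, d, a, g, e}
cl∖int = {d, a, g}

{d, a, g}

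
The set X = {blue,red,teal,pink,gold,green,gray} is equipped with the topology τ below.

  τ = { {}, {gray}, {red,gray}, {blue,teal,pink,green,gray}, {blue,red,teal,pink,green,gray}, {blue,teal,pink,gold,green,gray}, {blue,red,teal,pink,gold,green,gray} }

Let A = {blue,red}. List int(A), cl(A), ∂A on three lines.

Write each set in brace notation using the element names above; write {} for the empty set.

int(A) = {}
cl(A)  = {blue,red,teal,pink,gold,green}
∂A     = {blue,red,teal,pink,gold,green}

interior: largest open inside A is {} (from {})
cl via duality: int({teal,pink,gold,green,gray}) = {gray}, so X∖{gray} = {blue,red,teal,pink,gold,green}
cl∖int = {blue,red,teal,pink,gold,green}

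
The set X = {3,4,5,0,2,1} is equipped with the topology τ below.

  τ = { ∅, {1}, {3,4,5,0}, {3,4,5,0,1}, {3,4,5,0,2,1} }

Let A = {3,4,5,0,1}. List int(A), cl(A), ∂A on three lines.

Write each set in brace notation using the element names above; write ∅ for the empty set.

int(A) = {3,4,5,0,1}
cl(A)  = {3,4,5,0,2,1}
∂A     = {2}

open subsets of A: ∅, {1}, {3,4,5,0}, {3,4,5,0,1}; so int(A) = {3,4,5,0,1}
closure: X∖int(X∖A) = X∖∅ = {3,4,5,0,2,1}
∂A = {3,4,5,0,2,1} minus {3,4,5,0,1} = {2}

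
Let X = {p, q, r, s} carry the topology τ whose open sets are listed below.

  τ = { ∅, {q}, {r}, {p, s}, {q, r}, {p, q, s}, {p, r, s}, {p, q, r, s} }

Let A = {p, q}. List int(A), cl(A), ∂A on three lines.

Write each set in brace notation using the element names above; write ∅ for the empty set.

int(A) = {q}
cl(A)  = {p, q, s}
∂A     = {p, s}

interior: largest open inside A is {q} (from ∅, {q})
cl via duality: int({r, s}) = {r}, so X∖{r} = {p, q, s}
cl∖int = {p, s}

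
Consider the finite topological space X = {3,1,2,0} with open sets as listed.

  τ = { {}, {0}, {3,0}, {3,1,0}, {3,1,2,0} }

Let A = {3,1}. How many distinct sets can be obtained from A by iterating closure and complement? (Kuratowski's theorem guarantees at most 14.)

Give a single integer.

6

X∖A={2,0}, int(X∖A)={0}, hence cl(A)={3,1,2}
Orbit (k=closure, c=complement):
  1. A     = {3,1}
  2. kA    = {3,1,2}
  3. cA    = {2,0}
  4. ckA   = {0}
  5. kcA   = {3,1,2,0}
  6. ckcA  = {}
(closed under both — stop)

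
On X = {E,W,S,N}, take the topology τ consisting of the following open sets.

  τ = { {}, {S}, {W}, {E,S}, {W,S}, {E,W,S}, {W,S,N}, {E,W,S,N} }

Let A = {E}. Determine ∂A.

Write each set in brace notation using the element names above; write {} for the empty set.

{E}

U open, U⊆A: {}. int(A) = ⋃ = {}
X∖A={W,S,N}, int(X∖A)={W,S,N}, hence cl(A)={E}
∂A: remove int from cl → {E}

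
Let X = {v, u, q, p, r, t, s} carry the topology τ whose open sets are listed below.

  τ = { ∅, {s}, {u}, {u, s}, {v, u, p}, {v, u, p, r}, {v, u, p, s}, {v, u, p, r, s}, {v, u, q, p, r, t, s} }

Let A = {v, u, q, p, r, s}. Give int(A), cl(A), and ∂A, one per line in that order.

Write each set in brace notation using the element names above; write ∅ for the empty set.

int(A) = {v, u, p, r, s}
cl(A)  = {v, u, q, p, r, t, s}
∂A     = {q, t}

interior: largest open inside A is {v, u, p, r, s} (from ∅, {u}, {s}, {u, s}, {v, u, p}, {v, u, p, s}, {v, u, p, r}, {v, u, p, r, s})
cl via duality: int({t}) = ∅, so X∖∅ = {v, u, q, p, r, t, s}
cl∖int = {q, t}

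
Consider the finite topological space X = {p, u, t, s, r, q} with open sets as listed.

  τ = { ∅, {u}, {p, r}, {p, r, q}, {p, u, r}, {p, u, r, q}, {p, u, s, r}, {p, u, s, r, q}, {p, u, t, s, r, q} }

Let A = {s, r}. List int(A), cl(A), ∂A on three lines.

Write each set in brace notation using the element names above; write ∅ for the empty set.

int(A) = ∅
cl(A)  = {p, t, s, r, q}
∂A     = {p, t, s, r, q}

opens ⊆ A: ∅; union → int = ∅
complement {p, u, t, q}; its interior {u}; cl(A) = X∖{u} = {p, t, s, r, q}
boundary = {p, t, s, r, q} ∖ ∅ = {p, t, s, r, q}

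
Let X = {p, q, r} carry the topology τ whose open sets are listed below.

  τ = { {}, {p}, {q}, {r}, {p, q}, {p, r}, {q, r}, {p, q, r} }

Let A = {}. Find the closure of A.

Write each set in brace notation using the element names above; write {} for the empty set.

closure: X∖int(X∖A) = X∖{p, q, r} = {}

{}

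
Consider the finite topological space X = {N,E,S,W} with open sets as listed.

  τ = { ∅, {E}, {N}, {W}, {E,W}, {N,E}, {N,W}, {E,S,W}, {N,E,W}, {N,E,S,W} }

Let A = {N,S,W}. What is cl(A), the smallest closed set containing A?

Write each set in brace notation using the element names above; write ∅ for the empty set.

{N,S,W}

cl via duality: int({E}) = {E}, so X∖{E} = {N,S,W}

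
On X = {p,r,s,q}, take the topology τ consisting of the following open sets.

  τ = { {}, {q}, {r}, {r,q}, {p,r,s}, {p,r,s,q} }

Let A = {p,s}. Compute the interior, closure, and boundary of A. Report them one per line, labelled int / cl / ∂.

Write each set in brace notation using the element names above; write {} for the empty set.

interior: largest open inside A is {} (from {})
cl via duality: int({r,q}) = {r,q}, so X∖{r,q} = {p,s}
cl∖int = {p,s}

int(A) = {}
cl(A)  = {p,s}
∂A     = {p,s}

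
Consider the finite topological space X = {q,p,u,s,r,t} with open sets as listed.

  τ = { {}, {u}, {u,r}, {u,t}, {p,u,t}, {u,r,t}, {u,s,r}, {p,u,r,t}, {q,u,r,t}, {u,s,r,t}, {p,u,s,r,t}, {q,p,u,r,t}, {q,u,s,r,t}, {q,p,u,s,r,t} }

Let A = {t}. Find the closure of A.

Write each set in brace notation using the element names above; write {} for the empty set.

{q,p,t}

complement {q,p,u,s,r}; its interior {u,s,r}; cl(A) = X∖{u,s,r} = {q,p,t}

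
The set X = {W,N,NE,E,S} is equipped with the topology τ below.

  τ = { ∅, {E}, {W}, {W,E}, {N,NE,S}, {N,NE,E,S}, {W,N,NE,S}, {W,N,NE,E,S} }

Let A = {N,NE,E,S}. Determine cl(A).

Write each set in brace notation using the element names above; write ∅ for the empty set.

complement {W}; its interior {W}; cl(A) = X∖{W} = {N,NE,E,S}

{N,NE,E,S}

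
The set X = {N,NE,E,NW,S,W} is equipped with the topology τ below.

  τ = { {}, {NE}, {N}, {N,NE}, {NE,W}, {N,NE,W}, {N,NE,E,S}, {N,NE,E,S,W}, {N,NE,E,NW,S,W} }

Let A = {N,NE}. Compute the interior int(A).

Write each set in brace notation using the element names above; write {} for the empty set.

{N,NE}

U open, U⊆A: {}, {N}, {NE}, {N,NE}. int(A) = ⋃ = {N,NE}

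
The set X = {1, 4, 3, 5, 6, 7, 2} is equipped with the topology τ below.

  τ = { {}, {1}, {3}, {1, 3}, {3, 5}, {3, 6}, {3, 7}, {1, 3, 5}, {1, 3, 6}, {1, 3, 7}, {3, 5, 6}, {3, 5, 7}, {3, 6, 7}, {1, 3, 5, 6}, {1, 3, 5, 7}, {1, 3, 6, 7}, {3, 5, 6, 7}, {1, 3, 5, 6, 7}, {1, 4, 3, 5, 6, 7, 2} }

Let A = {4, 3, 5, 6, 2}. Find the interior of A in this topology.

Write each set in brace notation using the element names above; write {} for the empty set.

open subsets of A: {}, {3}, {3, 5}, {3, 6}, {3, 5, 6}; so int(A) = {3, 5, 6}

{3, 5, 6}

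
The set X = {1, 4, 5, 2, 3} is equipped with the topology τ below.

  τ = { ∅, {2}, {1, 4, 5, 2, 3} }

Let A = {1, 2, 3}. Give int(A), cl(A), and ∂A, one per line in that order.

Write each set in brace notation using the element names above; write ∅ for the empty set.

int(A) = {2}
cl(A)  = {1, 4, 5, 2, 3}
∂A     = {1, 4, 5, 3}

interior: largest open inside A is {2} (from ∅, {2})
cl via duality: int({4, 5}) = ∅, so X∖∅ = {1, 4, 5, 2, 3}
cl∖int = {1, 4, 5, 3}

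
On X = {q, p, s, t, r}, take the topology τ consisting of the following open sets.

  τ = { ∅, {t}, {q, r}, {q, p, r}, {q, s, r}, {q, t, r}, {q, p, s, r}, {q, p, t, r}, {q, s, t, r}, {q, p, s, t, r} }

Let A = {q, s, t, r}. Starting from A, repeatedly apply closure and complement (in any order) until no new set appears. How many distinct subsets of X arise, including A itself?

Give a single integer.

4

complement {p}; its interior ∅; cl(A) = X∖∅ = {q, p, s, t, r}
With k = closure, c = complement:
  1. A     = {q, s, t, r}
  2. kA    = {q, p, s, t, r}
  3. cA    = {p}
  4. ckA   = ∅
k, c of each give nothing new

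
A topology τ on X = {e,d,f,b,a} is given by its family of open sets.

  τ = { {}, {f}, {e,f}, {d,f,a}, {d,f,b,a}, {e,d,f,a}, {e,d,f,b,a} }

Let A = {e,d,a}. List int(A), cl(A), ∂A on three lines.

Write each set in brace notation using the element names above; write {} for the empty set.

int(A) = {}
cl(A)  = {e,d,b,a}
∂A     = {e,d,b,a}

U open, U⊆A: {}. int(A) = ⋃ = {}
X∖A={f,b}, int(X∖A)={f}, hence cl(A)={e,d,b,a}
∂A: remove int from cl → {e,d,b,a}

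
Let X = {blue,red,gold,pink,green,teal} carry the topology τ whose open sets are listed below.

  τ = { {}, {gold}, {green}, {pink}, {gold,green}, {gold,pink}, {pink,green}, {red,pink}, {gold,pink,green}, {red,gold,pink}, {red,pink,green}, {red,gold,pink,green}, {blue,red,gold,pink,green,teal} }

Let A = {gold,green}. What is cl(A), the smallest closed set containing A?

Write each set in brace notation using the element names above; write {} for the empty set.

X∖A={blue,red,pink,teal}, int(X∖A)={red,pink}, hence cl(A)={blue,gold,green,teal}

{blue,gold,green,teal}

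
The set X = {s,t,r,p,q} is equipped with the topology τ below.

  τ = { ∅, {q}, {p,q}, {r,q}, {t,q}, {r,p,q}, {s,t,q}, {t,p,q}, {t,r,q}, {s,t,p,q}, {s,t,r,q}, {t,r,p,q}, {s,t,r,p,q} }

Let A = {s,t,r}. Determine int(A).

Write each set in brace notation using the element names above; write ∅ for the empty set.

U open, U⊆A: ∅. int(A) = ⋃ = ∅

∅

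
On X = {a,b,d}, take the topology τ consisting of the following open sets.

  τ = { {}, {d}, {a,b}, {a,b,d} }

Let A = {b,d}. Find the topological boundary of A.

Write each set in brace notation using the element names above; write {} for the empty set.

U open, U⊆A: {}, {d}. int(A) = ⋃ = {d}
X∖A={a}, int(X∖A)={}, hence cl(A)={a,b,d}
∂A: remove int from cl → {a,b}

{a,b}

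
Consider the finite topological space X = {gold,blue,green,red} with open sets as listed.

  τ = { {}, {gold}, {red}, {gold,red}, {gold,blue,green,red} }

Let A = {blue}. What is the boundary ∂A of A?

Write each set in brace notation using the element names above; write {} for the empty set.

interior: largest open inside A is {} (from {})
cl via duality: int({gold,green,red}) = {gold,red}, so X∖{gold,red} = {blue,green}
cl∖int = {blue,green}

{blue,green}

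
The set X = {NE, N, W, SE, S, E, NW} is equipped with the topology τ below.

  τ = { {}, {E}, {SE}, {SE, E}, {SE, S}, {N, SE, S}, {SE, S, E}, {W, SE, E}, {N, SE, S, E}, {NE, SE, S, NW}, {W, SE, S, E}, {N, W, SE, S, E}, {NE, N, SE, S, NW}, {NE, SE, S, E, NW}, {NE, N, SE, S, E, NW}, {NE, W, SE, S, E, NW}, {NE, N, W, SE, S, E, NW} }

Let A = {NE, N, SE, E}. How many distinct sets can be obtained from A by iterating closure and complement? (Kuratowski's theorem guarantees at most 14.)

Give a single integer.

6

complement {W, S, NW}; its interior {}; cl(A) = X∖{} = {NE, N, W, SE, S, E, NW}
With k = closure, c = complement:
  1. A     = {NE, N, SE, E}
  2. kA    = {NE, N, W, SE, S, E, NW}
  3. cA    = {W, S, NW}
  4. ckA   = {}
  5. kcA   = {NE, N, W, S, NW}
  6. ckcA  = {SE, E}
k, c of each give nothing new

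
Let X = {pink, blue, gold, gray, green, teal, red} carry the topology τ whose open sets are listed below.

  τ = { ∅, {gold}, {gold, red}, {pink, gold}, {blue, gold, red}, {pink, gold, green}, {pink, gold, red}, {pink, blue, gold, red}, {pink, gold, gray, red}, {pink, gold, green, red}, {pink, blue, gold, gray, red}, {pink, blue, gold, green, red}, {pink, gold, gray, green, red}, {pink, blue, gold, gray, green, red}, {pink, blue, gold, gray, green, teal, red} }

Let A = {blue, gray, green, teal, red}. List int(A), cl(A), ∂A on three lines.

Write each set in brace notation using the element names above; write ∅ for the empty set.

int(A) = ∅
cl(A)  = {blue, gray, green, teal, red}
∂A     = {blue, gray, green, teal, red}

interior: largest open inside A is ∅ (from ∅)
cl via duality: int({pink, gold}) = {pink, gold}, so X∖{pink, gold} = {blue, gray, green, teal, red}
cl∖int = {blue, gray, green, teal, red}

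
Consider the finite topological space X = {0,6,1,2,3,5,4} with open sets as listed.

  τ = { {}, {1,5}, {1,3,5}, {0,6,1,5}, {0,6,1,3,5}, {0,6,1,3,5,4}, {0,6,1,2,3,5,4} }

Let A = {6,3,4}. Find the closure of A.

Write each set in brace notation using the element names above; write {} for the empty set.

closure: X∖int(X∖A) = X∖{1,5} = {0,6,2,3,4}

{0,6,2,3,4}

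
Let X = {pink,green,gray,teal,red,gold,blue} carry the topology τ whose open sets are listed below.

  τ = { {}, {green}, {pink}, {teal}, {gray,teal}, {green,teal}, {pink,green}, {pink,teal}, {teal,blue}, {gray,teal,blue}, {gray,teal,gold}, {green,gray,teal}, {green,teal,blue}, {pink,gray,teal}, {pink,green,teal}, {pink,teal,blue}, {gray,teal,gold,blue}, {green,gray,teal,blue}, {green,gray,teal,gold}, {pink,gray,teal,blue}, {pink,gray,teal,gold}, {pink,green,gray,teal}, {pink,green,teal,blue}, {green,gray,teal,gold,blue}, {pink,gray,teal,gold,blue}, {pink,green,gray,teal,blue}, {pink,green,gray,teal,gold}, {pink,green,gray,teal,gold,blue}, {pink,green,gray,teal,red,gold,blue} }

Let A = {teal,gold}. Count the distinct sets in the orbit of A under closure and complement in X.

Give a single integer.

8

complement {pink,green,gray,red,blue}; its interior {pink,green}; cl(A) = X∖{pink,green} = {gray,teal,red,gold,blue}
With k = closure, c = complement:
  1. A     = {teal,gold}
  2. kA    = {gray,teal,red,gold,blue}
  3. cA    = {pink,green,gray,red,blue}
  4. ckA   = {pink,green}
  5. kcA   = {pink,green,gray,red,gold,blue}
  6. kckA  = {pink,green,red}
  7. ckcA  = {teal}
  8. ckckA = {gray,teal,gold,blue}
k, c of each give nothing new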